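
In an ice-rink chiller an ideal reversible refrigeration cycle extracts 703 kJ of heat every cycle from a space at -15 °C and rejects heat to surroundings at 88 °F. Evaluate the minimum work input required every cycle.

W_in ≈ 126 kJ

T_H = 88 °F → (88 − 32) × 5/9 = 31.11 °C = 304.26 K.
T_C = -15 °C → -15 + 273.15 = 258.15 K.
The reversible coefficient of performance is COP_R = T_C/(T_H − T_C) = 258.15/46.11 = 5.5984.
W = Q_C/COP_R = 703/5.5984 = 126 kJ.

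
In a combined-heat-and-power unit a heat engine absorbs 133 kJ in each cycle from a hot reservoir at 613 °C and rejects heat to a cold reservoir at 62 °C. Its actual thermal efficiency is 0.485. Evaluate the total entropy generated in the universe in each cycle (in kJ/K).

ΔS_univ ≈ 0.05428 kJ/K

T_H = 613 °C → 613 + 273.15 = 886.15 K.
T_C = 62 °C → 62 + 273.15 = 335.15 K.
W = η·Q_H = 0.485 × 133 = 64.50 kJ, so Q_C = Q_H − W = 68.50 kJ.
Reservoir entropy changes: ΔS_H = −Q_H/T_H = −133/886.15 = -0.1501 kJ/K and ΔS_C = +Q_C/T_C = 68.50/335.15 = 0.2044 kJ/K.
ΔS_univ = −Q_H/T_H + Q_C/T_C = 0.05428 kJ/K (> 0, since η = 0.485 < η_Carnot = 0.622).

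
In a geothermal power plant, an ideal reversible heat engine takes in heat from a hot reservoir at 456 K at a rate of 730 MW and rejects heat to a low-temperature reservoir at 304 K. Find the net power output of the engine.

Carnot efficiency: η = 1 − T_C/T_H = 1 − 304.00/456.00 = 0.3333.
W = η·Q_H = 0.3333 × 730 = 243 MW.

Ẇ ≈ 243 MW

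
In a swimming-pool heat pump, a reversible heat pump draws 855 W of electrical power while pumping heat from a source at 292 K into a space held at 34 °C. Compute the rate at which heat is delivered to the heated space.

T_H = 34 °C → 34 + 273.15 = 307.15 K.
For a reversible heat pump, COP_HP = T_H/(T_H − T_C) = 307.15/15.15 = 20.2739.
Q_H = COP_HP · W = 20.2739 × 855 = 17300 W.

Q̇_H ≈ 17300 W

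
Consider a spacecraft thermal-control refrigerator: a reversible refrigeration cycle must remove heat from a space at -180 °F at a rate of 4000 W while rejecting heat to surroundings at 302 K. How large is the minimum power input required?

Ẇ_in ≈ 3770 W

T_C = -180 °F → (-180 − 32) × 5/9 = -117.78 °C = 155.37 K.
COP_R = T_C/(T_H − T_C) = 155.37/146.63 = 1.0596.
W = Q_C/COP_R = 4000/1.0596 = 3770 W.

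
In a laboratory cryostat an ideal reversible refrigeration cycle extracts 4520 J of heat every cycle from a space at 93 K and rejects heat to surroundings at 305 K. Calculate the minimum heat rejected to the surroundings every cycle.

Q_H ≈ 14820 J

For a reversible cycle Q_H/Q_C = T_H/T_C, so Q_H = Q_C·T_H/T_C = 4520 × 305.00/93.00 = 14820 J.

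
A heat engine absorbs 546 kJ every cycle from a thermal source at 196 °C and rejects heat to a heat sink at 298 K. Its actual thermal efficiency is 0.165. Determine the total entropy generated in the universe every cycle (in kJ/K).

T_H = 196 °C → 196 + 273.15 = 469.15 K.
W = η·Q_H = 0.165 × 546 = 90.09 kJ, so Q_C = Q_H − W = 455.9 kJ.
The hot reservoir loses entropy Q_H/T_H = 546/469.15 = 1.164 kJ/K; the cold reservoir gains Q_C/T_C = 455.9/298.00 = 1.530 kJ/K.
ΔS_univ = −Q_H/T_H + Q_C/T_C = 0.366 kJ/K (> 0, since η = 0.165 < η_Carnot = 0.365).

ΔS_univ ≈ 0.366 kJ/K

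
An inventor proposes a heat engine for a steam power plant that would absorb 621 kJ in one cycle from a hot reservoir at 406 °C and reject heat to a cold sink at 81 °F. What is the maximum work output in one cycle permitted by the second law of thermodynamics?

W_max ≈ 346.3 kJ

T_H = 406 °C → 406 + 273.15 = 679.15 K.
T_C = 81 °F → (81 − 32) × 5/9 = 27.22 °C = 300.37 K.
The upper bound on efficiency is η_max = 1 − T_C/T_H = 1 − 300.37/679.15 = 0.5577.
W_max = η_max · Q_H = 0.5577 × 621 = 346.3 kJ.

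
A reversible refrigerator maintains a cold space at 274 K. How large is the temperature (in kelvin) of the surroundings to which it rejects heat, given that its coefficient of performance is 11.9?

T_H ≈ 297 K

COP_R = T_C/(T_H − T_C) ⇒ T_H = T_C·(1 + 1/COP_R) = 274.00 × (1 + 1/11.9) = 297 K.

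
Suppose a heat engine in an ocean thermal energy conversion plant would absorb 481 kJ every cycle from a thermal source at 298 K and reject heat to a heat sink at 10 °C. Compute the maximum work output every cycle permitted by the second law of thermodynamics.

W_max ≈ 24.0 kJ

T_C = 10 °C → 10 + 273.15 = 283.15 K.
By the Carnot theorem, η_max = 1 − T_C/T_H = 1 − 283.15/298.00 = 0.0498.
W_max = η_max · Q_H = 0.0498 × 481 = 24.0 kJ.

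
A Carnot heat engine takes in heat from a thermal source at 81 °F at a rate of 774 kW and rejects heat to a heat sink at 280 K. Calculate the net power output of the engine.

Ẇ ≈ 52.5 kW

T_H = 81 °F → (81 − 32) × 5/9 = 27.22 °C = 300.37 K.
For a reversible engine, η = 1 − T_C/T_H = 1 − 280.00/300.37 = 0.0678.
W = η·Q_H = 0.0678 × 774 = 52.5 kW.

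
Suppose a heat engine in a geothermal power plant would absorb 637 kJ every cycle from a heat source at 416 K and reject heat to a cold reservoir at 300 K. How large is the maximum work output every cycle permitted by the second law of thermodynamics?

W_max ≈ 178 kJ

The upper bound on efficiency is η_max = 1 − T_C/T_H = 1 − 300.00/416.00 = 0.2788.
W_max = η_max · Q_H = 0.2788 × 637 = 178 kJ.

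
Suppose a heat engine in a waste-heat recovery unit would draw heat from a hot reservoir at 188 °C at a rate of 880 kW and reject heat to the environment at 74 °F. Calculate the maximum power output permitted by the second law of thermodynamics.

T_H = 188 °C → 188 + 273.15 = 461.15 K.
T_C = 74 °F → (74 − 32) × 5/9 = 23.33 °C = 296.48 K.
No engine can exceed the Carnot limit: η_max = 1 − T_C/T_H = 1 − 296.48/461.15 = 0.3571.
W_max = η_max · Q_H = 0.3571 × 880 = 314 kW.

Ẇ_max ≈ 314 kW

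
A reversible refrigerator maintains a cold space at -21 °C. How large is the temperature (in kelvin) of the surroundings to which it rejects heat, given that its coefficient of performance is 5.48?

T_C = -21 °C → -21 + 273.15 = 252.15 K.
COP_R = T_C/(T_H − T_C) ⇒ T_H = T_C·(1 + 1/COP_R) = 252.15 × (1 + 1/5.48) = 298.2 K.

T_H ≈ 298.2 K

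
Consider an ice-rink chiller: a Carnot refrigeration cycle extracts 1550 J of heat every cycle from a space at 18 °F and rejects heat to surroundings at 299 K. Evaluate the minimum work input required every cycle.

W_in ≈ 196 J

T_C = 18 °F → (18 − 32) × 5/9 = -7.78 °C = 265.37 K.
For a reversible refrigerator, COP_R = T_C/(T_H − T_C) = 265.37/33.63 = 7.8915.
W = Q_C/COP_R = 1550/7.8915 = 196 J.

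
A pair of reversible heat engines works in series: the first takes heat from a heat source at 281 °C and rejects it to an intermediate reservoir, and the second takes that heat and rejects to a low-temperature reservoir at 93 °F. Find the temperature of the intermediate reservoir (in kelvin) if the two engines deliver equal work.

T_H = 281 °C → 281 + 273.15 = 554.15 K.
T_C = 93 °F → (93 − 32) × 5/9 = 33.89 °C = 307.04 K.
For reversible stages Q_m = Q_H·(T_m/T_H). Setting W₁ = Q_H(1 − T_m/T_H) equal to W₂ = Q_m(1 − T_C/T_m) = Q_H·(T_m − T_C)/T_H gives T_H − T_m = T_m − T_C, so T_m = (T_H + T_C)/2 = (554.15 + 307.04)/2 = 431 K.

T_m ≈ 431 K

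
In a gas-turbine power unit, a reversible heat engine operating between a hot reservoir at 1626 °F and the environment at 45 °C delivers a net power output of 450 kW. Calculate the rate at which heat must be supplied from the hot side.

Q̇_H ≈ 620 kW

T_H = 1626 °F → (1626 − 32) × 5/9 = 885.56 °C = 1158.71 K.
T_C = 45 °C → 45 + 273.15 = 318.15 K.
For a reversible engine, η = 1 − T_C/T_H = 1 − 318.15/1158.71 = 0.7254.
Q_H = W/η = 450/0.7254 = 620 kW.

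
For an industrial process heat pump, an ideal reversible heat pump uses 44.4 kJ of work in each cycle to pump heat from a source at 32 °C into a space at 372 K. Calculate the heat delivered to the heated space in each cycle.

T_C = 32 °C → 32 + 273.15 = 305.15 K.
For a reversible heat pump, COP_HP = T_H/(T_H − T_C) = 372.00/66.85 = 5.5647.
Q_H = COP_HP · W = 5.5647 × 44.4 = 247 kJ.

Q_H ≈ 247 kJ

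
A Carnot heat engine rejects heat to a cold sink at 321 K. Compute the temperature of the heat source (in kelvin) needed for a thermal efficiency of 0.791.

From η = 1 − T_C/T_H, solving for T_H gives T_H = T_C/(1 − η) = 321.00/(1 − 0.791) = 1540 K.

T_H ≈ 1540 K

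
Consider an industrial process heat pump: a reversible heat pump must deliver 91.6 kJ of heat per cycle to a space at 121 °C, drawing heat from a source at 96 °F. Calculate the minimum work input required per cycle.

T_H = 121 °C → 121 + 273.15 = 394.15 K.
T_C = 96 °F → (96 − 32) × 5/9 = 35.56 °C = 308.71 K.
The Carnot heat-pump COP is COP_HP = T_H/(T_H − T_C) = 394.15/85.44 = 4.6129.
W = Q_H/COP_HP = 91.6/4.6129 = 19.9 kJ.

W_in ≈ 19.9 kJ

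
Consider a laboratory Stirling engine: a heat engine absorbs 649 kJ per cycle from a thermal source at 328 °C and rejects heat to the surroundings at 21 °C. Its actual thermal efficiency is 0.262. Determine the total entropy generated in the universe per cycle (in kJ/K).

T_H = 328 °C → 328 + 273.15 = 601.15 K.
T_C = 21 °C → 21 + 273.15 = 294.15 K.
W = η·Q_H = 0.262 × 649 = 170.0 kJ, so Q_C = Q_H − W = 479.0 kJ.
Entropy balance on the reservoirs: −Q_H/T_H = -1.080 kJ/K, +Q_C/T_C = 1.628 kJ/K.
ΔS_univ = −Q_H/T_H + Q_C/T_C = 0.5487 kJ/K (> 0, since η = 0.262 < η_Carnot = 0.511).

ΔS_univ ≈ 0.5487 kJ/K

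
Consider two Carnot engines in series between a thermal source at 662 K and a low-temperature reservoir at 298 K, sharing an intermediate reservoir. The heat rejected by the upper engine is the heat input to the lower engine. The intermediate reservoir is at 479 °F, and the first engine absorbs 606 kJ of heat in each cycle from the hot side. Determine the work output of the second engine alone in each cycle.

T_m = 479 °F → (479 − 32) × 5/9 = 248.33 °C = 521.48 K.
Heat entering the second stage: Q_m = Q_H·(T_m/T_H) = 606 × 521.48/662.00 = 477.4 kJ.
Second-stage efficiency η₂ = 1 − T_C/T_m = 1 − 298.00/521.48 = 0.4286, so W₂ = η₂·Q_m = 204.6 kJ.

W₂ ≈ 204.6 kJ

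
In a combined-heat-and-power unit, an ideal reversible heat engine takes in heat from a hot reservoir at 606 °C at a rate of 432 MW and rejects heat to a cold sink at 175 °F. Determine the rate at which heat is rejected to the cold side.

Q̇_C ≈ 173 MW

T_H = 606 °C → 606 + 273.15 = 879.15 K.
T_C = 175 °F → (175 − 32) × 5/9 = 79.44 °C = 352.59 K.
The Carnot efficiency is η = 1 − T_C/T_H = 1 − 352.59/879.15 = 0.5989.
For a reversible cycle Q_C/Q_H = T_C/T_H, so Q_C = 432 × 352.59/879.15 = 173 MW.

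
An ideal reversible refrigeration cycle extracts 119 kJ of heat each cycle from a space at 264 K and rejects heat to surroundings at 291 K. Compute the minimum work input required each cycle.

W_in ≈ 12.2 kJ

COP_R = T_C/(T_H − T_C) = 264.00/27.00 = 9.7778.
W = Q_C/COP_R = 119/9.7778 = 12.2 kJ.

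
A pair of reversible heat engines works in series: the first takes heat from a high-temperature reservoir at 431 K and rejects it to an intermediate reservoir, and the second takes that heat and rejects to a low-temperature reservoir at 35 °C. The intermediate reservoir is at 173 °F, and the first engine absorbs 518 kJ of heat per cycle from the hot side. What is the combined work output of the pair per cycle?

W_total ≈ 148 kJ

T_C = 35 °C → 35 + 273.15 = 308.15 K.
Two reversible stages in series are equivalent to a single Carnot engine between T_H and T_C, so η_total = 1 − T_C/T_H = 1 − 308.15/431.00 = 0.2850.
W_total = η_total · Q_H = 0.2850 × 518 = 148 kJ.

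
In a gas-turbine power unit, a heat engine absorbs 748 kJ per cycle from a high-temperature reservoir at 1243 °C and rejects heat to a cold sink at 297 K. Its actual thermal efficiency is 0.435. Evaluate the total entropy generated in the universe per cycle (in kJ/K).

ΔS_univ ≈ 0.9296 kJ/K

T_H = 1243 °C → 1243 + 273.15 = 1516.15 K.
W = η·Q_H = 0.435 × 748 = 325.4 kJ, so Q_C = Q_H − W = 422.6 kJ.
Reservoir entropy changes: ΔS_H = −Q_H/T_H = −748/1516.15 = -0.4934 kJ/K and ΔS_C = +Q_C/T_C = 422.6/297.00 = 1.423 kJ/K.
ΔS_univ = −Q_H/T_H + Q_C/T_C = 0.9296 kJ/K (> 0, since η = 0.435 < η_Carnot = 0.804).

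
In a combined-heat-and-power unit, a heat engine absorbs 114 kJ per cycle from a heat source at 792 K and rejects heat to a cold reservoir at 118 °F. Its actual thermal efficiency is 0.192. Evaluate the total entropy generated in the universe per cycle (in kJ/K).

T_C = 118 °F → (118 − 32) × 5/9 = 47.78 °C = 320.93 K.
W = η·Q_H = 0.192 × 114 = 21.89 kJ, so Q_C = Q_H − W = 92.11 kJ.
The hot reservoir loses entropy Q_H/T_H = 114/792.00 = 0.1439 kJ/K; the cold reservoir gains Q_C/T_C = 92.11/320.93 = 0.2870 kJ/K.
ΔS_univ = −Q_H/T_H + Q_C/T_C = 0.143 kJ/K (> 0, since η = 0.192 < η_Carnot = 0.595).

ΔS_univ ≈ 0.143 kJ/K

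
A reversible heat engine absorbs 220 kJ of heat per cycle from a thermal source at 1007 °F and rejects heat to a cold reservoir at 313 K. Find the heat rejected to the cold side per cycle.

Q_C ≈ 84.51 kJ

T_H = 1007 °F → (1007 − 32) × 5/9 = 541.67 °C = 814.82 K.
η_rev = 1 − T_C/T_H = 1 − 313.00/814.82 = 0.6159.
For a reversible cycle Q_C/Q_H = T_C/T_H, so Q_C = 220 × 313.00/814.82 = 84.51 kJ.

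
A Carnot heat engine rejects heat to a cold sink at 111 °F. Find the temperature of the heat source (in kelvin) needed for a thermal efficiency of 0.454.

T_H ≈ 580.7 K

T_C = 111 °F → (111 − 32) × 5/9 = 43.89 °C = 317.04 K.
From η = 1 − T_C/T_H, solving for T_H gives T_H = T_C/(1 − η) = 317.04/(1 − 0.454) = 580.7 K.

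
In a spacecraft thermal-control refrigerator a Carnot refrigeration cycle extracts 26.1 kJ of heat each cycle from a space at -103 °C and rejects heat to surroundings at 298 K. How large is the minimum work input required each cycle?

T_C = -103 °C → -103 + 273.15 = 170.15 K.
The reversible coefficient of performance is COP_R = T_C/(T_H − T_C) = 170.15/127.85 = 1.3309.
W = Q_C/COP_R = 26.1/1.3309 = 19.6 kJ.

W_in ≈ 19.6 kJ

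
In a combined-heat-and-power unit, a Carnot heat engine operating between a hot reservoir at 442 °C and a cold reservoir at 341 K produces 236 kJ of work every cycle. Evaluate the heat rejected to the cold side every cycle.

T_H = 442 °C → 442 + 273.15 = 715.15 K.
The Carnot efficiency is η = 1 − T_C/T_H = 1 − 341.00/715.15 = 0.5232.
Since Q_C/Q_H = T_C/T_H and Q_H = W/η, Q_C = W·T_C/(T_H − T_C) = 236 × 341.00/374.15 = 215 kJ.

Q_C ≈ 215 kJ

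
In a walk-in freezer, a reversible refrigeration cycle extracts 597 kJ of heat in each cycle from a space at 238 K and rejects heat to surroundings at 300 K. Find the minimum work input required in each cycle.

For a reversible refrigerator, COP_R = T_C/(T_H − T_C) = 238.00/62.00 = 3.8387.
W = Q_C/COP_R = 597/3.8387 = 156 kJ.

W_in ≈ 156 kJ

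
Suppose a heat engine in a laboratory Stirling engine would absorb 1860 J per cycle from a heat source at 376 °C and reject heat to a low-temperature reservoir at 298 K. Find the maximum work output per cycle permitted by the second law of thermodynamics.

W_max ≈ 1006 J

T_H = 376 °C → 376 + 273.15 = 649.15 K.
By the Carnot theorem, η_max = 1 − T_C/T_H = 1 − 298.00/649.15 = 0.5409.
W_max = η_max · Q_H = 0.5409 × 1860 = 1006 J.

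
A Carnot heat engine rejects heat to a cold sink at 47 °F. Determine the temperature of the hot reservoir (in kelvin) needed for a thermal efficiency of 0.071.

T_C = 47 °F → (47 − 32) × 5/9 = 8.33 °C = 281.48 K.
From η = 1 − T_C/T_H, solving for T_H gives T_H = T_C/(1 − η) = 281.48/(1 − 0.071) = 303 K.

T_H ≈ 303 K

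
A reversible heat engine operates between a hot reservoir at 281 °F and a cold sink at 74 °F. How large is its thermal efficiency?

T_H = 281 °F → (281 − 32) × 5/9 = 138.33 °C = 411.48 K.
T_C = 74 °F → (74 − 32) × 5/9 = 23.33 °C = 296.48 K.
η_rev = 1 − T_C/T_H = 1 − 296.48/411.48 = 0.279.

η ≈ 0.279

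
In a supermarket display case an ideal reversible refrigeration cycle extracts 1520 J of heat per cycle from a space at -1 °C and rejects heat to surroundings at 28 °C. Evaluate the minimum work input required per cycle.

W_in ≈ 162.0 J

T_H = 28 °C → 28 + 273.15 = 301.15 K.
T_C = -1 °C → -1 + 273.15 = 272.15 K.
Carnot COP: COP_R = T_C/(T_H − T_C) = 272.15/29.00 = 9.3845.
W = Q_C/COP_R = 1520/9.3845 = 162.0 J.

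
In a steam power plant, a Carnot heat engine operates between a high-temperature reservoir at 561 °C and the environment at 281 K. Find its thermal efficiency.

T_H = 561 °C → 561 + 273.15 = 834.15 K.
η_rev = 1 − T_C/T_H = 1 − 281.00/834.15 = 0.663.

η ≈ 0.663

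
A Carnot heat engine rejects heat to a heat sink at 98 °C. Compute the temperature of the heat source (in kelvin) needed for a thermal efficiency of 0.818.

T_C = 98 °C → 98 + 273.15 = 371.15 K.
From η = 1 − T_C/T_H, solving for T_H gives T_H = T_C/(1 − η) = 371.15/(1 − 0.818) = 2039 K.

T_H ≈ 2039 K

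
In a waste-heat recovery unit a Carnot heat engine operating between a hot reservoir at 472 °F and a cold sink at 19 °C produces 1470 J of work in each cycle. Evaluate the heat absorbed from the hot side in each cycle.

Q_H ≈ 3370 J

T_H = 472 °F → (472 − 32) × 5/9 = 244.44 °C = 517.59 K.
T_C = 19 °C → 19 + 273.15 = 292.15 K.
Since the cycle is reversible, η = 1 − T_C/T_H = 1 − 292.15/517.59 = 0.4356.
Q_H = W/η = 1470/0.4356 = 3370 J.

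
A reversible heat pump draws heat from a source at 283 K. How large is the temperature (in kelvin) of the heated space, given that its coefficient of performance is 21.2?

T_H ≈ 297.0 K

COP_HP = T_H/(T_H − T_C) ⇒ T_H = T_C·COP_HP/(COP_HP − 1) = 283.00 × 21.2/(21.2 − 1) = 297.0 K.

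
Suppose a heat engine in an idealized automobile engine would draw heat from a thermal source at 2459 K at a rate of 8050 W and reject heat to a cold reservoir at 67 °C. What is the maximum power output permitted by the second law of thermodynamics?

Ẇ_max ≈ 6940 W

T_C = 67 °C → 67 + 273.15 = 340.15 K.
No engine can exceed the Carnot limit: η_max = 1 − T_C/T_H = 1 − 340.15/2459.00 = 0.8617.
W_max = η_max · Q_H = 0.8617 × 8050 = 6940 W.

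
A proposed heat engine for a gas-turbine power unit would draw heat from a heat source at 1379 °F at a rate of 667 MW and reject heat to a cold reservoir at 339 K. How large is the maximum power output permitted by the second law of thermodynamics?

Ẇ_max ≈ 445.6 MW

T_H = 1379 °F → (1379 − 32) × 5/9 = 748.33 °C = 1021.48 K.
The upper bound on efficiency is η_max = 1 − T_C/T_H = 1 − 339.00/1021.48 = 0.6681.
W_max = η_max · Q_H = 0.6681 × 667 = 445.6 MW.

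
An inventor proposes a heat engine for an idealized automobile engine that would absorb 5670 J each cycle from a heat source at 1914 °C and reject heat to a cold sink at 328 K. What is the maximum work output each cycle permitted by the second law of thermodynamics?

W_max ≈ 4820 J

T_H = 1914 °C → 1914 + 273.15 = 2187.15 K.
By the Carnot theorem, η_max = 1 − T_C/T_H = 1 − 328.00/2187.15 = 0.8500.
W_max = η_max · Q_H = 0.8500 × 5670 = 4820 J.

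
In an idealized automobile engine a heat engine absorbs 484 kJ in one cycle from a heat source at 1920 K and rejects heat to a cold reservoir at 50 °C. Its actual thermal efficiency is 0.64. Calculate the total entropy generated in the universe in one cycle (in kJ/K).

ΔS_univ ≈ 0.287 kJ/K

T_C = 50 °C → 50 + 273.15 = 323.15 K.
W = η·Q_H = 0.64 × 484 = 309.8 kJ, so Q_C = Q_H − W = 174.2 kJ.
Reservoir entropy changes: ΔS_H = −Q_H/T_H = −484/1920.00 = -0.2521 kJ/K and ΔS_C = +Q_C/T_C = 174.2/323.15 = 0.5392 kJ/K.
ΔS_univ = −Q_H/T_H + Q_C/T_C = 0.287 kJ/K (> 0, since η = 0.64 < η_Carnot = 0.832).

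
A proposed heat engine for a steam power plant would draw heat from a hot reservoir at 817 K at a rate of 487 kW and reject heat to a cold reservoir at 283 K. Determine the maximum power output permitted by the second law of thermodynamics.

Ẇ_max ≈ 318 kW

The second-law ceiling is the Carnot efficiency, η_max = 1 − T_C/T_H = 1 − 283.00/817.00 = 0.6536.
W_max = η_max · Q_H = 0.6536 × 487 = 318 kW.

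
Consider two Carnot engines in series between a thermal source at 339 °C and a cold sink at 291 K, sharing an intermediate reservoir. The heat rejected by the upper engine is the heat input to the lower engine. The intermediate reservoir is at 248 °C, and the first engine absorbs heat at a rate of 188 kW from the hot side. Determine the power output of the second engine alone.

T_H = 339 °C → 339 + 273.15 = 612.15 K.
T_m = 248 °C → 248 + 273.15 = 521.15 K.
Heat entering the second stage: Q_m = Q_H·(T_m/T_H) = 188 × 521.15/612.15 = 160 kW.
Second-stage efficiency η₂ = 1 − T_C/T_m = 1 − 291.00/521.15 = 0.4416, so W₂ = η₂·Q_m = 70.7 kW.

Ẇ₂ ≈ 70.7 kW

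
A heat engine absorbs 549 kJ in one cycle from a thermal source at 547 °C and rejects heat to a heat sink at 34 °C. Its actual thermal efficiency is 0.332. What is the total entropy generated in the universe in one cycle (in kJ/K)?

ΔS_univ ≈ 0.525 kJ/K

T_H = 547 °C → 547 + 273.15 = 820.15 K.
T_C = 34 °C → 34 + 273.15 = 307.15 K.
W = η·Q_H = 0.332 × 549 = 182.3 kJ, so Q_C = Q_H − W = 366.7 kJ.
Entropy balance on the reservoirs: −Q_H/T_H = -0.6694 kJ/K, +Q_C/T_C = 1.194 kJ/K.
ΔS_univ = −Q_H/T_H + Q_C/T_C = 0.525 kJ/K (> 0, since η = 0.332 < η_Carnot = 0.625).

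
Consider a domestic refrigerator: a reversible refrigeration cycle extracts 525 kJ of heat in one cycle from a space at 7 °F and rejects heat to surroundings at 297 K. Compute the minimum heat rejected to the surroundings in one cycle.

T_C = 7 °F → (7 − 32) × 5/9 = -13.89 °C = 259.26 K.
For a reversible cycle Q_H/Q_C = T_H/T_C, so Q_H = Q_C·T_H/T_C = 525 × 297.00/259.26 = 601 kJ.

Q_H ≈ 601 kJ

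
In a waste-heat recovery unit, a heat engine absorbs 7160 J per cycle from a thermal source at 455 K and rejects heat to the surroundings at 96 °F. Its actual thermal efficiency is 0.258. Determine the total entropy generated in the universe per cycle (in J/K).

ΔS_univ ≈ 1.47 J/K

T_C = 96 °F → (96 − 32) × 5/9 = 35.56 °C = 308.71 K.
W = η·Q_H = 0.258 × 7160 = 1847 J, so Q_C = Q_H − W = 5313 J.
The hot reservoir loses entropy Q_H/T_H = 7160/455.00 = 15.74 J/K; the cold reservoir gains Q_C/T_C = 5313/308.71 = 17.21 J/K.
ΔS_univ = −Q_H/T_H + Q_C/T_C = 1.47 J/K (> 0, since η = 0.258 < η_Carnot = 0.322).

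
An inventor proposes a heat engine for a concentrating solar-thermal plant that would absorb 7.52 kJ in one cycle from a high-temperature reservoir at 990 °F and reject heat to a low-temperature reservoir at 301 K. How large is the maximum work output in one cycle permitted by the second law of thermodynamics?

W_max ≈ 4.71 kJ

T_H = 990 °F → (990 − 32) × 5/9 = 532.22 °C = 805.37 K.
The second-law ceiling is the Carnot efficiency, η_max = 1 − T_C/T_H = 1 − 301.00/805.37 = 0.6263.
W_max = η_max · Q_H = 0.6263 × 7.52 = 4.71 kJ.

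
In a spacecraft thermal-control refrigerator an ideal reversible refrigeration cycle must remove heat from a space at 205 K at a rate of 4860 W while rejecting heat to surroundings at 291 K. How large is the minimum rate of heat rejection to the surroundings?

For a reversible cycle Q_H/Q_C = T_H/T_C, so Q_H = Q_C·T_H/T_C = 4860 × 291.00/205.00 = 6900 W.

Q̇_H ≈ 6900 W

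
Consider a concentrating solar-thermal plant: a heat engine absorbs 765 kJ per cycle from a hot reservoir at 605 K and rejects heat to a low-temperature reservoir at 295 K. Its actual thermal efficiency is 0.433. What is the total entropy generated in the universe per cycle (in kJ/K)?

ΔS_univ ≈ 0.206 kJ/K

W = η·Q_H = 0.433 × 765 = 331.2 kJ, so Q_C = Q_H − W = 433.8 kJ.
Reservoir entropy changes: ΔS_H = −Q_H/T_H = −765/605.00 = -1.264 kJ/K and ΔS_C = +Q_C/T_C = 433.8/295.00 = 1.470 kJ/K.
ΔS_univ = −Q_H/T_H + Q_C/T_C = 0.206 kJ/K (> 0, since η = 0.433 < η_Carnot = 0.512).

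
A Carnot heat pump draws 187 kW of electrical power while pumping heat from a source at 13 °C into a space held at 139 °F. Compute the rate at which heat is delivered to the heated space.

T_H = 139 °F → (139 − 32) × 5/9 = 59.44 °C = 332.59 K.
T_C = 13 °C → 13 + 273.15 = 286.15 K.
For a reversible heat pump, COP_HP = T_H/(T_H − T_C) = 332.59/46.44 = 7.1611.
Q_H = COP_HP · W = 7.1611 × 187 = 1339 kW.

Q̇_H ≈ 1339 kW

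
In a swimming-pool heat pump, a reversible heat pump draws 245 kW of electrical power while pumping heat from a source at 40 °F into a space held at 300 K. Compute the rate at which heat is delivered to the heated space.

Q̇_H ≈ 3280 kW

T_C = 40 °F → (40 − 32) × 5/9 = 4.44 °C = 277.59 K.
Reversible heating COP: COP_HP = T_H/(T_H − T_C) = 300.00/22.41 = 13.3895.
Q_H = COP_HP · W = 13.3895 × 245 = 3280 kW.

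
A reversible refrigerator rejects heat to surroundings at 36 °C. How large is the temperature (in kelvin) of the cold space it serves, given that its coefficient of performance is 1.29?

T_H = 36 °C → 36 + 273.15 = 309.15 K.
COP_R = T_C/(T_H − T_C) ⇒ T_C = T_H·COP_R/(1 + COP_R) = 309.15 × 1.29/(1 + 1.29) = 174 K.

T_C ≈ 174 K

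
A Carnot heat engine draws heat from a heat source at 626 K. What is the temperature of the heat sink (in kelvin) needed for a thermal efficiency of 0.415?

T_C ≈ 366 K

From η = 1 − T_C/T_H, T_C = T_H·(1 − η) = 626.00 × (1 − 0.415) = 366 K.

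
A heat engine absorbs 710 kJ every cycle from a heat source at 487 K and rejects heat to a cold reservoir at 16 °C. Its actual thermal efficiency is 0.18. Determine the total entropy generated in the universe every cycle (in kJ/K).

ΔS_univ ≈ 0.5556 kJ/K

T_C = 16 °C → 16 + 273.15 = 289.15 K.
W = η·Q_H = 0.18 × 710 = 127.8 kJ, so Q_C = Q_H − W = 582.2 kJ.
Reservoir entropy changes: ΔS_H = −Q_H/T_H = −710/487.00 = -1.458 kJ/K and ΔS_C = +Q_C/T_C = 582.2/289.15 = 2.013 kJ/K.
ΔS_univ = −Q_H/T_H + Q_C/T_C = 0.5556 kJ/K (> 0, since η = 0.18 < η_Carnot = 0.406).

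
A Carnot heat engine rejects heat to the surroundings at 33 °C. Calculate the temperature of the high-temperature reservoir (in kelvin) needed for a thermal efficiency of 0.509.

T_C = 33 °C → 33 + 273.15 = 306.15 K.
From η = 1 − T_C/T_H, solving for T_H gives T_H = T_C/(1 − η) = 306.15/(1 − 0.509) = 623.5 K.

T_H ≈ 623.5 K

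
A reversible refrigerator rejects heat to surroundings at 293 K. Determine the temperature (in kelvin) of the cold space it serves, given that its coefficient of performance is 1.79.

T_C ≈ 188 K

COP_R = T_C/(T_H − T_C) ⇒ T_C = T_H·COP_R/(1 + COP_R) = 293.00 × 1.79/(1 + 1.79) = 188 K.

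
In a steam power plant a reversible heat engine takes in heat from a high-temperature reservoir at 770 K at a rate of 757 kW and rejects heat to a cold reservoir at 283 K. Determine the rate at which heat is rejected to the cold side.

For a reversible engine, η = 1 − T_C/T_H = 1 − 283.00/770.00 = 0.6325.
For a reversible cycle Q_C/Q_H = T_C/T_H, so Q_C = 757 × 283.00/770.00 = 278 kW.

Q̇_C ≈ 278 kW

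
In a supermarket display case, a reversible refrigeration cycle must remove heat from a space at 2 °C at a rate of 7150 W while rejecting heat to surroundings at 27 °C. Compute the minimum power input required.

Ẇ_in ≈ 650 W

T_H = 27 °C → 27 + 273.15 = 300.15 K.
T_C = 2 °C → 2 + 273.15 = 275.15 K.
The reversible coefficient of performance is COP_R = T_C/(T_H − T_C) = 275.15/25.00 = 11.0060.
W = Q_C/COP_R = 7150/11.0060 = 650 W.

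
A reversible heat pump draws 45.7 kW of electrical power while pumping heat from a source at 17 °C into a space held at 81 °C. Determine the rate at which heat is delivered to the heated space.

T_H = 81 °C → 81 + 273.15 = 354.15 K.
T_C = 17 °C → 17 + 273.15 = 290.15 K.
For a reversible heat pump, COP_HP = T_H/(T_H − T_C) = 354.15/64.00 = 5.5336.
Q_H = COP_HP · W = 5.5336 × 45.7 = 253 kW.

Q̇_H ≈ 253 kW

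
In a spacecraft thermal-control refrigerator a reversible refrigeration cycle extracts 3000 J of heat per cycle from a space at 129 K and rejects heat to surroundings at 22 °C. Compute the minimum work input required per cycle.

W_in ≈ 3864 J

T_H = 22 °C → 22 + 273.15 = 295.15 K.
COP_R = T_C/(T_H − T_C) = 129.00/166.15 = 0.7764.
W = Q_C/COP_R = 3000/0.7764 = 3864 J.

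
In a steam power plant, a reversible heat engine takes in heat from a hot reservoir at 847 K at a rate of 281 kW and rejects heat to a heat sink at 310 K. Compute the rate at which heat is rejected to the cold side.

Carnot efficiency: η = 1 − T_C/T_H = 1 − 310.00/847.00 = 0.6340.
For a reversible cycle Q_C/Q_H = T_C/T_H, so Q_C = 281 × 310.00/847.00 = 102.8 kW.

Q̇_C ≈ 102.8 kW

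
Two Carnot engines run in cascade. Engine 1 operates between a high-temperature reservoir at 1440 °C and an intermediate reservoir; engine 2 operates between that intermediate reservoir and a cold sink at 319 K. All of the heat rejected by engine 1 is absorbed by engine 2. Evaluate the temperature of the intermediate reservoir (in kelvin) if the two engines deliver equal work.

T_H = 1440 °C → 1440 + 273.15 = 1713.15 K.
For reversible stages Q_m = Q_H·(T_m/T_H). Setting W₁ = Q_H(1 − T_m/T_H) equal to W₂ = Q_m(1 − T_C/T_m) = Q_H·(T_m − T_C)/T_H gives T_H − T_m = T_m − T_C, so T_m = (T_H + T_C)/2 = (1713.15 + 319.00)/2 = 1016 K.

T_m ≈ 1016 K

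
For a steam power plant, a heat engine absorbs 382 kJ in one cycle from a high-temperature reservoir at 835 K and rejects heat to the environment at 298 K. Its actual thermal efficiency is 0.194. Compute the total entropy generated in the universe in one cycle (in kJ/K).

W = η·Q_H = 0.194 × 382 = 74.11 kJ, so Q_C = Q_H − W = 307.9 kJ.
Entropy balance on the reservoirs: −Q_H/T_H = -0.4575 kJ/K, +Q_C/T_C = 1.033 kJ/K.
ΔS_univ = −Q_H/T_H + Q_C/T_C = 0.5757 kJ/K (> 0, since η = 0.194 < η_Carnot = 0.643).

ΔS_univ ≈ 0.5757 kJ/K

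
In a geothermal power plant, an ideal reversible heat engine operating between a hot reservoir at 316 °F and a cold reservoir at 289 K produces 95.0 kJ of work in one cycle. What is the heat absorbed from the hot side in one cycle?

Q_H ≈ 288 kJ

T_H = 316 °F → (316 − 32) × 5/9 = 157.78 °C = 430.93 K.
For a reversible engine, η = 1 − T_C/T_H = 1 − 289.00/430.93 = 0.3294.
Q_H = W/η = 95.0/0.3294 = 288 kJ.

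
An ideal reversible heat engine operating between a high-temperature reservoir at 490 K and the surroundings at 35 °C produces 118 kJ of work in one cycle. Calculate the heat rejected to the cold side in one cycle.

T_C = 35 °C → 35 + 273.15 = 308.15 K.
Carnot efficiency: η = 1 − T_C/T_H = 1 − 308.15/490.00 = 0.3711.
Since Q_C/Q_H = T_C/T_H and Q_H = W/η, Q_C = W·T_C/(T_H − T_C) = 118 × 308.15/181.85 = 200 kJ.

Q_C ≈ 200 kJ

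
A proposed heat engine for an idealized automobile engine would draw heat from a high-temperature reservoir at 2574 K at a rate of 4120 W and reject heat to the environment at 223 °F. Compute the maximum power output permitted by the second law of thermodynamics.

Ẇ_max ≈ 3513 W

T_C = 223 °F → (223 − 32) × 5/9 = 106.11 °C = 379.26 K.
The upper bound on efficiency is η_max = 1 − T_C/T_H = 1 − 379.26/2574.00 = 0.8527.
W_max = η_max · Q_H = 0.8527 × 4120 = 3513 W.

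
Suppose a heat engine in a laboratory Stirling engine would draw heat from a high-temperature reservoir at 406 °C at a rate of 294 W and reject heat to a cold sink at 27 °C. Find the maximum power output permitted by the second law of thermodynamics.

T_H = 406 °C → 406 + 273.15 = 679.15 K.
T_C = 27 °C → 27 + 273.15 = 300.15 K.
No engine can exceed the Carnot limit: η_max = 1 − T_C/T_H = 1 − 300.15/679.15 = 0.5581.
W_max = η_max · Q_H = 0.5581 × 294 = 164.1 W.

Ẇ_max ≈ 164.1 W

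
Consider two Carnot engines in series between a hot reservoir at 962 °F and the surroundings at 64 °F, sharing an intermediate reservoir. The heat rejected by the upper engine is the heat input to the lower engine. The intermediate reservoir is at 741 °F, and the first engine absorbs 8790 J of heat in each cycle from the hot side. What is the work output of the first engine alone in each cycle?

T_H = 962 °F → (962 − 32) × 5/9 = 516.67 °C = 789.82 K.
T_C = 64 °F → (64 − 32) × 5/9 = 17.78 °C = 290.93 K.
T_m = 741 °F → (741 − 32) × 5/9 = 393.89 °C = 667.04 K.
First-stage efficiency η₁ = 1 − T_m/T_H = 1 − 667.04/789.82 = 0.1555.
W₁ = η₁·Q_H = 0.1555 × 8790 = 1370 J.

W₁ ≈ 1370 J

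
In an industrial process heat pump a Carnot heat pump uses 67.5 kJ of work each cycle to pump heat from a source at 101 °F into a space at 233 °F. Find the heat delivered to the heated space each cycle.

T_H = 233 °F → (233 − 32) × 5/9 = 111.67 °C = 384.82 K.
T_C = 101 °F → (101 − 32) × 5/9 = 38.33 °C = 311.48 K.
For a reversible heat pump, COP_HP = T_H/(T_H − T_C) = 384.82/73.33 = 5.2475.
Q_H = COP_HP · W = 5.2475 × 67.5 = 354 kJ.

Q_H ≈ 354 kJ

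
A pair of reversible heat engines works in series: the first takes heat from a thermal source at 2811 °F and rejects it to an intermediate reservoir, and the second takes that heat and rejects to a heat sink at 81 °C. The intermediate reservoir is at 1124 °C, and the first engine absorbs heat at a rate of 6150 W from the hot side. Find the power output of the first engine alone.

Ẇ₁ ≈ 1420 W

T_H = 2811 °F → (2811 − 32) × 5/9 = 1543.89 °C = 1817.04 K.
T_C = 81 °C → 81 + 273.15 = 354.15 K.
T_m = 1124 °C → 1124 + 273.15 = 1397.15 K.
First-stage efficiency η₁ = 1 − T_m/T_H = 1 − 1397.15/1817.04 = 0.2311.
W₁ = η₁·Q_H = 0.2311 × 6150 = 1420 W.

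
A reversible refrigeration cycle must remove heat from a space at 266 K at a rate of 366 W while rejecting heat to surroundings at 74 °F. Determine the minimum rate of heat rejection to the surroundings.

T_H = 74 °F → (74 − 32) × 5/9 = 23.33 °C = 296.48 K.
For a reversible cycle Q_H/Q_C = T_H/T_C, so Q_H = Q_C·T_H/T_C = 366 × 296.48/266.00 = 407.9 W.

Q̇_H ≈ 407.9 W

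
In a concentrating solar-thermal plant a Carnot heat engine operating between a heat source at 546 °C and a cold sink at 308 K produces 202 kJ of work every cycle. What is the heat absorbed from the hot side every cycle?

Q_H ≈ 324 kJ

T_H = 546 °C → 546 + 273.15 = 819.15 K.
The Carnot efficiency is η = 1 − T_C/T_H = 1 − 308.00/819.15 = 0.6240.
Q_H = W/η = 202/0.6240 = 324 kJ.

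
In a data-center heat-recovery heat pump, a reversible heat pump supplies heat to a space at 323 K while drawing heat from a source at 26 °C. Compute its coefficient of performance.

T_C = 26 °C → 26 + 273.15 = 299.15 K.
The Carnot heat-pump COP is COP_HP = T_H/(T_H − T_C) = 323.00/(323.00 − 299.15) = 13.54.

COP_HP ≈ 13.54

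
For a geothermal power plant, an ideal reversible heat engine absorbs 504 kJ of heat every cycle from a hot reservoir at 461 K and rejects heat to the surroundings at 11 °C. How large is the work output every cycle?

W ≈ 193 kJ

T_C = 11 °C → 11 + 273.15 = 284.15 K.
The Carnot efficiency is η = 1 − T_C/T_H = 1 − 284.15/461.00 = 0.3836.
W = η·Q_H = 0.3836 × 504 = 193 kJ.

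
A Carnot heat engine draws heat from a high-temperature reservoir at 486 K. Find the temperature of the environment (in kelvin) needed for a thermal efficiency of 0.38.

T_C ≈ 301 K

From η = 1 − T_C/T_H, T_C = T_H·(1 − η) = 486.00 × (1 − 0.38) = 301 K.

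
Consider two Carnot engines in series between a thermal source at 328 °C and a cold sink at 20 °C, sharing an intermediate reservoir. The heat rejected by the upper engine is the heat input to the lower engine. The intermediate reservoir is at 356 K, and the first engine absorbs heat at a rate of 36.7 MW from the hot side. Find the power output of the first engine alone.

T_H = 328 °C → 328 + 273.15 = 601.15 K.
T_C = 20 °C → 20 + 273.15 = 293.15 K.
First-stage efficiency η₁ = 1 − T_m/T_H = 1 − 356.00/601.15 = 0.4078.
W₁ = η₁·Q_H = 0.4078 × 36.7 = 14.97 MW.

Ẇ₁ ≈ 14.97 MW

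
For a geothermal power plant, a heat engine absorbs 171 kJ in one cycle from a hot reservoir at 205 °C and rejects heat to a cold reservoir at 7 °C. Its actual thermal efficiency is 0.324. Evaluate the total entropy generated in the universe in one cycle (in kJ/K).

ΔS_univ ≈ 0.0550 kJ/K

T_H = 205 °C → 205 + 273.15 = 478.15 K.
T_C = 7 °C → 7 + 273.15 = 280.15 K.
W = η·Q_H = 0.324 × 171 = 55.40 kJ, so Q_C = Q_H − W = 115.6 kJ.
Reservoir entropy changes: ΔS_H = −Q_H/T_H = −171/478.15 = -0.3576 kJ/K and ΔS_C = +Q_C/T_C = 115.6/280.15 = 0.4126 kJ/K.
ΔS_univ = −Q_H/T_H + Q_C/T_C = 0.0550 kJ/K (> 0, since η = 0.324 < η_Carnot = 0.414).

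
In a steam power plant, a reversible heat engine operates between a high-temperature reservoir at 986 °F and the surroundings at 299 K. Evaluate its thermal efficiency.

T_H = 986 °F → (986 − 32) × 5/9 = 530.00 °C = 803.15 K.
For a reversible engine, η = 1 − T_C/T_H = 1 − 299.00/803.15 = 0.628.

η ≈ 0.628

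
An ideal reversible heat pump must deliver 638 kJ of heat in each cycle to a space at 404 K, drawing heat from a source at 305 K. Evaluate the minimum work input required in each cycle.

For a reversible heat pump, COP_HP = T_H/(T_H − T_C) = 404.00/99.00 = 4.0808.
W = Q_H/COP_HP = 638/4.0808 = 156.3 kJ.

W_in ≈ 156.3 kJ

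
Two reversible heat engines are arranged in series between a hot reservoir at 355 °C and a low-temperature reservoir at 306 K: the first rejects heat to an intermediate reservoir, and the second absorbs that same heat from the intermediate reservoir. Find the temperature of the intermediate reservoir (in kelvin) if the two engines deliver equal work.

T_H = 355 °C → 355 + 273.15 = 628.15 K.
For reversible stages Q_m = Q_H·(T_m/T_H). Setting W₁ = Q_H(1 − T_m/T_H) equal to W₂ = Q_m(1 − T_C/T_m) = Q_H·(T_m − T_C)/T_H gives T_H − T_m = T_m − T_C, so T_m = (T_H + T_C)/2 = (628.15 + 306.00)/2 = 467.1 K.

T_m ≈ 467.1 K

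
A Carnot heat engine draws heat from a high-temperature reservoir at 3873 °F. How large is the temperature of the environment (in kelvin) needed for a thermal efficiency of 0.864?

T_C ≈ 327 K

T_H = 3873 °F → (3873 − 32) × 5/9 = 2133.89 °C = 2407.04 K.
From η = 1 − T_C/T_H, T_C = T_H·(1 − η) = 2407.04 × (1 − 0.864) = 327 K.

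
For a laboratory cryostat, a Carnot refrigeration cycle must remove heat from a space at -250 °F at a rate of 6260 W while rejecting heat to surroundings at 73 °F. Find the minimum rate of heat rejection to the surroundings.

T_H = 73 °F → (73 − 32) × 5/9 = 22.78 °C = 295.93 K.
T_C = -250 °F → (-250 − 32) × 5/9 = -156.67 °C = 116.48 K.
For a reversible cycle Q_H/Q_C = T_H/T_C, so Q_H = Q_C·T_H/T_C = 6260 × 295.93/116.48 = 15900 W.

Q̇_H ≈ 15900 W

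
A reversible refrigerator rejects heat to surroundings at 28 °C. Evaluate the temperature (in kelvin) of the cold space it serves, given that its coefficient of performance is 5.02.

T_H = 28 °C → 28 + 273.15 = 301.15 K.
COP_R = T_C/(T_H − T_C) ⇒ T_C = T_H·COP_R/(1 + COP_R) = 301.15 × 5.02/(1 + 5.02) = 251 K.

T_C ≈ 251 K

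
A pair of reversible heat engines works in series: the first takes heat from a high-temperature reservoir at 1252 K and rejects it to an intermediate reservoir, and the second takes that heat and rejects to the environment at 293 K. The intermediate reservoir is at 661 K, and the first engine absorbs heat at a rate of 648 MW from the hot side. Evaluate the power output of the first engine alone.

First-stage efficiency η₁ = 1 − T_m/T_H = 1 − 661.00/1252.00 = 0.4720.
W₁ = η₁·Q_H = 0.4720 × 648 = 306 MW.

Ẇ₁ ≈ 306 MW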